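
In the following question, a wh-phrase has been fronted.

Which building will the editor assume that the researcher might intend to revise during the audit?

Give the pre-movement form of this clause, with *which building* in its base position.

'which building' functions as the direct object of 'revise'. It moves to the left edge, and the trace sits right after 'revise':
Which building will the editor assume that the researcher might intend to revise ___ during the audit?

The editor will assume that the researcher might intend to revise which building during the audit.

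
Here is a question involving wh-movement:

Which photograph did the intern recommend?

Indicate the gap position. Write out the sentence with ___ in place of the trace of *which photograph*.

Pre-movement form: The intern did recommend which photograph.
'which photograph' is the direct object of 'recommend'. The gap is right after 'recommend'.

Which photograph did the intern recommend ___?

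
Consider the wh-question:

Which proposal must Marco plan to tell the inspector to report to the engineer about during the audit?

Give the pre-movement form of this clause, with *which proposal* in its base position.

Marco must plan to tell the inspector to report to the engineer about which proposal during the audit.

'which proposal' functions as the object of the preposition 'about'. It moves to the left edge, and the trace sits right after 'about':
Which proposal must Marco plan to tell the inspector to report to the engineer about ___ during the audit?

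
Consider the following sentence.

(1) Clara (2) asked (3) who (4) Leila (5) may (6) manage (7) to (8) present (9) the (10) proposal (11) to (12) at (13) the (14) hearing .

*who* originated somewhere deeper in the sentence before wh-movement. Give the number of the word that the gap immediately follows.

11

In situ: Leila may manage to present the proposal to who at the hearing.
'who' functions as the object of the preposition 'to' (recipient of 'present'). Wh-movement fronts it, leaving a gap right after 'to':
Clara asked who Leila may manage to present the proposal to ___ at the hearing.
'to' is word 11.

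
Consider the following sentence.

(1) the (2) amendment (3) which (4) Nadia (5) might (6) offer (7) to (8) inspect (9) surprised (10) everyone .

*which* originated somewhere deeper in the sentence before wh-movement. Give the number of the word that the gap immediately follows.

8

'which' is the direct object of 'inspect'. Wh-movement fronts it, leaving a gap right after 'inspect':
The amendment which Nadia might offer to inspect ___ surprised everyone.
'inspect' is word 8.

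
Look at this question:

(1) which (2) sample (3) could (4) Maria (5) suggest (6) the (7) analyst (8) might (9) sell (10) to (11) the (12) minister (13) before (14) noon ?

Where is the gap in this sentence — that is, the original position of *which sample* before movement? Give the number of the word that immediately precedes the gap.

In situ: Maria could suggest the analyst might sell which sample to the minister before noon.
'which sample' functions as the direct object of 'sell'. Wh-movement fronts it, leaving a gap right after 'sell':
Which sample could Maria suggest the analyst might sell ___ to the minister before noon?
'sell' is word 9.

9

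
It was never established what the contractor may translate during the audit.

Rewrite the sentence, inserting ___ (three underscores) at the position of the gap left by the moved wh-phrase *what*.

Before movement: The contractor may translate what during the audit.
The filler 'what' is interpreted as the direct object of 'translate'. The gap is right after 'translate'.

It was never established what the contractor may translate ___ during the audit.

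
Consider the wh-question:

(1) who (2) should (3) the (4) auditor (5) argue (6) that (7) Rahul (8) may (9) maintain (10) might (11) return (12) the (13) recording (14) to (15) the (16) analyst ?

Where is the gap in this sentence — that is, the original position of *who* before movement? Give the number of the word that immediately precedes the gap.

9

Before movement: The auditor should argue that Rahul may maintain who might return the recording to the analyst.
'who' is the subject of the clause embedded under 'maintain'. It moves to the left edge, and the trace sits right after 'maintain':
Who should the auditor argue that Rahul may maintain ___ might return the recording to the analyst?
'maintain' is word 9.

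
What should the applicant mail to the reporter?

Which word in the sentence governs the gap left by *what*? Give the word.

mail

In situ: The applicant should mail what to the reporter.
The filler 'what' is interpreted as the direct object of 'mail'. It moves to the left edge, and the trace sits right after 'mail':
What should the applicant mail ___ to the reporter?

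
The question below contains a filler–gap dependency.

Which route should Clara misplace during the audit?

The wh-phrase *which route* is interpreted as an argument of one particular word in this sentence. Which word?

Pre-movement form: Clara should misplace which route during the audit.
The filler 'which route' is interpreted as the direct object of 'misplace'. Wh-movement fronts it, leaving a gap right after 'misplace':
Which route should Clara misplace ___ during the audit?

misplace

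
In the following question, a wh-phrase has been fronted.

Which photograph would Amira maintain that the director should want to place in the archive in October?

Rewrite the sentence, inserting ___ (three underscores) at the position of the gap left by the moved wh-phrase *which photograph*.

In situ: Amira would maintain that the director should want to place which photograph in the archive in October.
'which photograph' functions as the direct object of 'place'. The gap is right after 'place'.

Which photograph would Amira maintain that the director should want to place ___ in the archive in October?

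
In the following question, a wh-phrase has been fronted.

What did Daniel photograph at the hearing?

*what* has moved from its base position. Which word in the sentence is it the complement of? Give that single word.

photograph

Before movement: Daniel did photograph what at the hearing.
'what' functions as the direct object of 'photograph'. It moves to the left edge, and the trace sits right after 'photograph':
What did Daniel photograph ___ at the hearing?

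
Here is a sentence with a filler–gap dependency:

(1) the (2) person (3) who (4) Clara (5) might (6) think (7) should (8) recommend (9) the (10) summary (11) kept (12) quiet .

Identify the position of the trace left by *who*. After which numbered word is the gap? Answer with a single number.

6

'who' is the subject of the clause embedded under 'think'. Fronting leaves a gap immediately after 'think':
The person who Clara might think ___ should recommend the summary kept quiet.
'think' is word 6.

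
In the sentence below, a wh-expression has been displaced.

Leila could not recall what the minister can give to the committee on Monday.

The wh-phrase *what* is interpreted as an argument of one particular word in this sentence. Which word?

give

Before movement: The minister can give what to the committee on Monday.
'what' is the direct object of 'give'. Wh-movement fronts it, leaving a gap right after 'give':
Leila could not recall what the minister can give ___ to the committee on Monday.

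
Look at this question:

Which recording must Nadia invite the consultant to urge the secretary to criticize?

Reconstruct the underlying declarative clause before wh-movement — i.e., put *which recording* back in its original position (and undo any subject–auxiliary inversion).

'which recording' is the direct object of 'criticize'. Wh-movement fronts it, leaving a gap right after 'criticize':
Which recording must Nadia invite the consultant to urge the secretary to criticize ___?

Nadia must invite the consultant to urge the secretary to criticize which recording.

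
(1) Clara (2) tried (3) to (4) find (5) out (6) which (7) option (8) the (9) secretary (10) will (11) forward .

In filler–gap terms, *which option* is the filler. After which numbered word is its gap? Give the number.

11

Underlying clause: The secretary will forward which option.
'which option' is the direct object of 'forward'. Wh-movement fronts it, leaving a gap right after 'forward':
Clara tried to find out which option the secretary will forward ___.
'forward' is word 11.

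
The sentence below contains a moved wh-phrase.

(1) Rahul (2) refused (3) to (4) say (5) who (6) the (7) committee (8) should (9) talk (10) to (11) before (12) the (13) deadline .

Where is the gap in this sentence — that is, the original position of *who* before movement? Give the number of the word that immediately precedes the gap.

Underlying clause: The committee should talk to who before the deadline.
'who' is the object of the preposition 'to'. It moves to the left edge, and the trace sits right after 'to':
Rahul refused to say who the committee should talk to ___ before the deadline.
'to' is word 10.

10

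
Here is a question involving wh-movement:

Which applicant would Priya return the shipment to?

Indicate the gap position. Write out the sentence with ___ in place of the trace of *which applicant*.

Before movement: Priya would return the shipment to which applicant.
The filler 'which applicant' is interpreted as the object of the preposition 'to' (recipient of 'return'). The gap is right after 'to'.

Which applicant would Priya return the shipment to ___?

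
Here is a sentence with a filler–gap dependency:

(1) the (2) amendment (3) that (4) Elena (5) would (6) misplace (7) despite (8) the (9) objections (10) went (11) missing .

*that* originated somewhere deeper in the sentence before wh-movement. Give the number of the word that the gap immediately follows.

6

The filler 'that' is interpreted as the direct object of 'misplace'. Wh-movement fronts it, leaving a gap right after 'misplace':
The amendment that Elena would misplace ___ despite the objections went missing.
'misplace' is word 6.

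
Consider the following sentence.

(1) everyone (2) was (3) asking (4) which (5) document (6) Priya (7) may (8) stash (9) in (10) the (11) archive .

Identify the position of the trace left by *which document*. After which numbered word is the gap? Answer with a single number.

In situ: Priya may stash which document in the archive.
'which document' functions as the direct object of 'stash'. It moves to the left edge, and the trace sits right after 'stash':
Everyone was asking which document Priya may stash ___ in the archive.
'stash' is word 8.

8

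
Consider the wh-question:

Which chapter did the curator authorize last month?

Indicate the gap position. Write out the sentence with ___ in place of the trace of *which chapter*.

Pre-movement form: The curator did authorize which chapter last month.
The filler 'which chapter' is interpreted as the direct object of 'authorize'. The gap is right after 'authorize'.

Which chapter did the curator authorize ___ last month?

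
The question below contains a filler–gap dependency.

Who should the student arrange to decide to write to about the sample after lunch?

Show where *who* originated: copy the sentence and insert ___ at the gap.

Who should the student arrange to decide to write to ___ about the sample after lunch?

In situ: The student should arrange to decide to write to who about the sample after lunch.
'who' is the object of the preposition 'to'. The gap is right after 'to'.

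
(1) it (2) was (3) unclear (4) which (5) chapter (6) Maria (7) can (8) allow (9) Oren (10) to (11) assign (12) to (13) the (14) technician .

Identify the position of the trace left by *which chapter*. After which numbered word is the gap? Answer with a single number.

Before movement: Maria can allow Oren to assign which chapter to the technician.
'which chapter' functions as the direct object of 'assign'. Fronting leaves a gap immediately after 'assign':
It was unclear which chapter Maria can allow Oren to assign ___ to the technician.
'assign' is word 11.

11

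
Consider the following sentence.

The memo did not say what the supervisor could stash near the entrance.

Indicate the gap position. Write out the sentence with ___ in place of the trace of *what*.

The memo did not say what the supervisor could stash ___ near the entrance.

Underlying clause: The supervisor could stash what near the entrance.
The filler 'what' is interpreted as the direct object of 'stash'. The gap is right after 'stash'.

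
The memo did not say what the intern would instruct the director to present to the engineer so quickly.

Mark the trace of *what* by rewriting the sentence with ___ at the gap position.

In situ: The intern would instruct the director to present what to the engineer so quickly.
'what' is the direct object of 'present'. The gap is right after 'present'.

The memo did not say what the intern would instruct the director to present ___ to the engineer so quickly.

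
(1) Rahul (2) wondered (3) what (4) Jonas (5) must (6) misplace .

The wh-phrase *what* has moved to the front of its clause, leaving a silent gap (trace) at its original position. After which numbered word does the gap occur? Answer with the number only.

6

In situ: Jonas must misplace what.
'what' functions as the direct object of 'misplace'. Wh-movement fronts it, leaving a gap right after 'misplace':
Rahul wondered what Jonas must misplace ___.
'misplace' is word 6.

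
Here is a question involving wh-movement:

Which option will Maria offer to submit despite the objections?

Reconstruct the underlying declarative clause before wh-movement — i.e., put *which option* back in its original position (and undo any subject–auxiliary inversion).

Maria will offer to submit which option despite the objections.

'which option' functions as the direct object of 'submit'. Fronting leaves a gap immediately after 'submit':
Which option will Maria offer to submit ___ despite the objections?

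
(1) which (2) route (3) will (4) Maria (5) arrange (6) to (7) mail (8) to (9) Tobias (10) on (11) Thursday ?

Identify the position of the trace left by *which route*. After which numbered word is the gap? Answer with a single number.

Before movement: Maria will arrange to mail which route to Tobias on Thursday.
'which route' functions as the direct object of 'mail'. Wh-movement fronts it, leaving a gap right after 'mail':
Which route will Maria arrange to mail ___ to Tobias on Thursday?
'mail' is word 7.

7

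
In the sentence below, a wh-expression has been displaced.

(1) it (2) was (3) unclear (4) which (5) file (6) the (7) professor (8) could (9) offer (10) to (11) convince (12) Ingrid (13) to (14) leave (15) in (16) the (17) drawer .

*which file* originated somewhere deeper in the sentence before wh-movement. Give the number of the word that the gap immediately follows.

In situ: The professor could offer to convince Ingrid to leave which file in the drawer.
'which file' is the direct object of 'leave'. Fronting leaves a gap immediately after 'leave':
It was unclear which file the professor could offer to convince Ingrid to leave ___ in the drawer.
'leave' is word 14.

14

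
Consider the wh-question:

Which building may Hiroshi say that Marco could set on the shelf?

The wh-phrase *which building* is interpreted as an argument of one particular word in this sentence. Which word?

In situ: Hiroshi may say that Marco could set which building on the shelf.
The filler 'which building' is interpreted as the direct object of 'set'. It moves to the left edge, and the trace sits right after 'set':
Which building may Hiroshi say that Marco could set ___ on the shelf?

set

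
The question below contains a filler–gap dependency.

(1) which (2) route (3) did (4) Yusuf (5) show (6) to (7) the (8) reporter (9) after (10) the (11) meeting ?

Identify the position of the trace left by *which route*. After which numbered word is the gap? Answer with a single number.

Underlying clause: Yusuf did show which route to the reporter after the meeting.
'which route' functions as the direct object of 'show'. Fronting leaves a gap immediately after 'show':
Which route did Yusuf show ___ to the reporter after the meeting?
'show' is word 5.

5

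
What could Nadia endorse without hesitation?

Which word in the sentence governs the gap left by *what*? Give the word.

In situ: Nadia could endorse what without hesitation.
'what' functions as the direct object of 'endorse'. It moves to the left edge, and the trace sits right after 'endorse':
What could Nadia endorse ___ without hesitation?

endorse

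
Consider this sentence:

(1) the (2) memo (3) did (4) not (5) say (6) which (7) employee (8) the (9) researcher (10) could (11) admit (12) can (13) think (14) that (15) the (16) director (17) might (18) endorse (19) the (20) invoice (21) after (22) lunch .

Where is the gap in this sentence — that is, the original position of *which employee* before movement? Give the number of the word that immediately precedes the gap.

In situ: The researcher could admit which employee can think that the director might endorse the invoice after lunch.
'which employee' is the subject of the clause embedded under 'admit'. It moves to the left edge, and the trace sits right after 'admit':
The memo did not say which employee the researcher could admit ___ can think that the director might endorse the invoice after lunch.
'admit' is word 11.

11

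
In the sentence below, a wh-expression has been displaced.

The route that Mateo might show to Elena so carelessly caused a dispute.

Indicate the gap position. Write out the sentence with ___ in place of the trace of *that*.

'that' functions as the direct object of 'show'. The gap is right after 'show'.

The route that Mateo might show ___ to Elena so carelessly caused a dispute.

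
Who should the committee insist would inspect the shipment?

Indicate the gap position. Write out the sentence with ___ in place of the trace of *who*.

Pre-movement form: The committee should insist who would inspect the shipment.
'who' is the subject of the clause embedded under 'insist'. The gap is right after 'insist'.

Who should the committee insist ___ would inspect the shipment?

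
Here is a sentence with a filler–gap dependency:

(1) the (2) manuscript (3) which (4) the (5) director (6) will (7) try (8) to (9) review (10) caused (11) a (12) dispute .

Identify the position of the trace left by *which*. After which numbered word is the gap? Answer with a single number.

9

'which' functions as the direct object of 'review'. Wh-movement fronts it, leaving a gap right after 'review':
The manuscript which the director will try to review ___ caused a dispute.
'review' is word 9.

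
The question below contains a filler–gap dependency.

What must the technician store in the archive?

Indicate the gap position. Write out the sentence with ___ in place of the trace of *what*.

What must the technician store ___ in the archive?

In situ: The technician must store what in the archive.
'what' functions as the direct object of 'store'. The gap is right after 'store'.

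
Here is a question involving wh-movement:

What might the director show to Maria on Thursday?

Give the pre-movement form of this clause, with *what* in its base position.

The director might show what to Maria on Thursday.

'what' functions as the direct object of 'show'. It moves to the left edge, and the trace sits right after 'show':
What might the director show ___ to Maria on Thursday?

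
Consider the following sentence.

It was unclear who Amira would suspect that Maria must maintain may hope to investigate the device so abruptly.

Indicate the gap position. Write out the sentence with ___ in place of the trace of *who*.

It was unclear who Amira would suspect that Maria must maintain ___ may hope to investigate the device so abruptly.

In situ: Amira would suspect that Maria must maintain who may hope to investigate the device so abruptly.
'who' is the subject of the clause embedded under 'maintain'. The gap is right after 'maintain'.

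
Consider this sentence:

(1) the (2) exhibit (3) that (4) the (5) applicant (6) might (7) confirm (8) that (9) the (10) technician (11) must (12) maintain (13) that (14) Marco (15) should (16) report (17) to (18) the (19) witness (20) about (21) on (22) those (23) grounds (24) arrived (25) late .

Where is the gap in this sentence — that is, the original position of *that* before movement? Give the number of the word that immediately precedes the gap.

20

'that' functions as the object of the preposition 'about'. Fronting leaves a gap immediately after 'about':
The exhibit that the applicant might confirm that the technician must maintain that Marco should report to the witness about ___ on those grounds arrived late.
'about' is word 20.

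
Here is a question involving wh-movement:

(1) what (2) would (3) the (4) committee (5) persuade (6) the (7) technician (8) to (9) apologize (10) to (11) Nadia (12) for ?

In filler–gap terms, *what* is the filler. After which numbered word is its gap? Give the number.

12

Before movement: The committee would persuade the technician to apologize to Nadia for what.
'what' is the object of the preposition 'for'. It moves to the left edge, and the trace sits right after 'for':
What would the committee persuade the technician to apologize to Nadia for ___?
'for' is word 12.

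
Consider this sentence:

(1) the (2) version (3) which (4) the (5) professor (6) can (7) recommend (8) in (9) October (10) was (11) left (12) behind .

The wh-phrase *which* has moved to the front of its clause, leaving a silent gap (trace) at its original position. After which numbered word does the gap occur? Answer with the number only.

7

'which' functions as the direct object of 'recommend'. Fronting leaves a gap immediately after 'recommend':
The version which the professor can recommend ___ in October was left behind.
'recommend' is word 7.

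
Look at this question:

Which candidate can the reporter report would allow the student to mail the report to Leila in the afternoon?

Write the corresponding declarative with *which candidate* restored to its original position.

The reporter can report which candidate would allow the student to mail the report to Leila in the afternoon.

'which candidate' is the subject of the clause embedded under 'report'. Wh-movement fronts it, leaving a gap right after 'report':
Which candidate can the reporter report ___ would allow the student to mail the report to Leila in the afternoon?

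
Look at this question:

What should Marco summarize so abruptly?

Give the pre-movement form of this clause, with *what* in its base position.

'what' is the direct object of 'summarize'. It moves to the left edge, and the trace sits right after 'summarize':
What should Marco summarize ___ so abruptly?

Marco should summarize what so abruptly.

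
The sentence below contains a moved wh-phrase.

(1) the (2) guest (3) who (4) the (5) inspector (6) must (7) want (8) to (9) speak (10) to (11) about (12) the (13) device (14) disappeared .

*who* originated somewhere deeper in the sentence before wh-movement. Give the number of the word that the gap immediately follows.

'who' is the object of the preposition 'to'. It moves to the left edge, and the trace sits right after 'to':
The guest who the inspector must want to speak to ___ about the device disappeared.
'to' is word 10.

10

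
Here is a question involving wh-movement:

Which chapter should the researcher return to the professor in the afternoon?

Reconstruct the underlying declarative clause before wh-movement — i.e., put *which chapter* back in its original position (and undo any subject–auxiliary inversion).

The researcher should return which chapter to the professor in the afternoon.

'which chapter' functions as the direct object of 'return'. Wh-movement fronts it, leaving a gap right after 'return':
Which chapter should the researcher return ___ to the professor in the afternoon?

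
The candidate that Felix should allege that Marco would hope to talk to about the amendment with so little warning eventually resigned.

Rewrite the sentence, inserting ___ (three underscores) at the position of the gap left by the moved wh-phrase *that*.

The candidate that Felix should allege that Marco would hope to talk to ___ about the amendment with so little warning eventually resigned.

'that' is the object of the preposition 'to'. The gap is right after 'to'.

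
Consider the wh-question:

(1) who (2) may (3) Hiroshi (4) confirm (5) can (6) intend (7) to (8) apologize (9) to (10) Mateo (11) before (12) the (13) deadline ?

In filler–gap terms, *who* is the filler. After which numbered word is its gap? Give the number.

4

Before movement: Hiroshi may confirm who can intend to apologize to Mateo before the deadline.
'who' functions as the subject of the clause embedded under 'confirm'. It moves to the left edge, and the trace sits right after 'confirm':
Who may Hiroshi confirm ___ can intend to apologize to Mateo before the deadline?
'confirm' is word 4.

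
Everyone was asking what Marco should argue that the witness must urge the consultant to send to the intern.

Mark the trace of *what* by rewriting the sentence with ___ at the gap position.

Everyone was asking what Marco should argue that the witness must urge the consultant to send ___ to the intern.

In situ: Marco should argue that the witness must urge the consultant to send what to the intern.
The filler 'what' is interpreted as the direct object of 'send'. The gap is right after 'send'.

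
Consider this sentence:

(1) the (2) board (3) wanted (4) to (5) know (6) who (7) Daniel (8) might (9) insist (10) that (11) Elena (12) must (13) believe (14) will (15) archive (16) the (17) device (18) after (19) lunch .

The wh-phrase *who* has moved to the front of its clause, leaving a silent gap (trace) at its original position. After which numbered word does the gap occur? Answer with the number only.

13

Underlying clause: Daniel might insist that Elena must believe who will archive the device after lunch.
'who' functions as the subject of the clause embedded under 'believe'. It moves to the left edge, and the trace sits right after 'believe':
The board wanted to know who Daniel might insist that Elena must believe ___ will archive the device after lunch.
'believe' is word 13.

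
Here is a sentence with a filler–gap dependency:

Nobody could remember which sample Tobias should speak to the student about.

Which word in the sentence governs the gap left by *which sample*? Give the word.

Before movement: Tobias should speak to the student about which sample.
'which sample' functions as the object of the preposition 'about'. Wh-movement fronts it, leaving a gap right after 'about':
Nobody could remember which sample Tobias should speak to the student about ___.

about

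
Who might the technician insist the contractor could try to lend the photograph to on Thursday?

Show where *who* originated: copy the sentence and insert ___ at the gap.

Who might the technician insist the contractor could try to lend the photograph to ___ on Thursday?

Pre-movement form: The technician might insist the contractor could try to lend the photograph to who on Thursday.
'who' is the object of the preposition 'to' (recipient of 'lend'). The gap is right after 'to'.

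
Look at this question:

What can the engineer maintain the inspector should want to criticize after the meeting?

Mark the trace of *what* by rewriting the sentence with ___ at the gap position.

What can the engineer maintain the inspector should want to criticize ___ after the meeting?

In situ: The engineer can maintain the inspector should want to criticize what after the meeting.
'what' functions as the direct object of 'criticize'. The gap is right after 'criticize'.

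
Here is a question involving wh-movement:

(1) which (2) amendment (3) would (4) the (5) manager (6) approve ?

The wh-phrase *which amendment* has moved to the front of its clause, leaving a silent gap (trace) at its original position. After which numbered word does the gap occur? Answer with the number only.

6

Underlying clause: The manager would approve which amendment.
The filler 'which amendment' is interpreted as the direct object of 'approve'. Fronting leaves a gap immediately after 'approve':
Which amendment would the manager approve ___?
'approve' is word 6.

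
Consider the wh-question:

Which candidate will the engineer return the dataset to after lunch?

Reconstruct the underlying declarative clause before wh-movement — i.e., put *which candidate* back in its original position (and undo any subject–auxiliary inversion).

The engineer will return the dataset to which candidate after lunch.

'which candidate' functions as the object of the preposition 'to' (recipient of 'return'). Fronting leaves a gap immediately after 'to':
Which candidate will the engineer return the dataset to ___ after lunch?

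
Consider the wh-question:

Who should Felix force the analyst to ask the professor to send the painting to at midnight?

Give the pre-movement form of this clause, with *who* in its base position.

Felix should force the analyst to ask the professor to send the painting to who at midnight.

'who' functions as the object of the preposition 'to' (recipient of 'send'). It moves to the left edge, and the trace sits right after 'to':
Who should Felix force the analyst to ask the professor to send the painting to ___ at midnight?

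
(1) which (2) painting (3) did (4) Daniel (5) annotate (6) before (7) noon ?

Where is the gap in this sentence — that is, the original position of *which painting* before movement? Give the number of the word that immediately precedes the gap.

5

In situ: Daniel did annotate which painting before noon.
'which painting' functions as the direct object of 'annotate'. Wh-movement fronts it, leaving a gap right after 'annotate':
Which painting did Daniel annotate ___ before noon?
'annotate' is word 5.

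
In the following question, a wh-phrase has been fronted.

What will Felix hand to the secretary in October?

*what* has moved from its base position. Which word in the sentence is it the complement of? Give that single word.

hand

In situ: Felix will hand what to the secretary in October.
The filler 'what' is interpreted as the direct object of 'hand'. Wh-movement fronts it, leaving a gap right after 'hand':
What will Felix hand ___ to the secretary in October?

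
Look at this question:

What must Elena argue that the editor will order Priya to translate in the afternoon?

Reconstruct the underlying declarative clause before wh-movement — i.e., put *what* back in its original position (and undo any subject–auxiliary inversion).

Elena must argue that the editor will order Priya to translate what in the afternoon.

'what' functions as the direct object of 'translate'. Fronting leaves a gap immediately after 'translate':
What must Elena argue that the editor will order Priya to translate ___ in the afternoon?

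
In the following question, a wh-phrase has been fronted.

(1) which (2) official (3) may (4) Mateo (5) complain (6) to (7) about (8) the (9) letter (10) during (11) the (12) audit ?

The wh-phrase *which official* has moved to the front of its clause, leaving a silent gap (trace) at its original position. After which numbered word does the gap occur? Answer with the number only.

Pre-movement form: Mateo may complain to which official about the letter during the audit.
'which official' functions as the object of the preposition 'to'. Fronting leaves a gap immediately after 'to':
Which official may Mateo complain to ___ about the letter during the audit?
'to' is word 6.

6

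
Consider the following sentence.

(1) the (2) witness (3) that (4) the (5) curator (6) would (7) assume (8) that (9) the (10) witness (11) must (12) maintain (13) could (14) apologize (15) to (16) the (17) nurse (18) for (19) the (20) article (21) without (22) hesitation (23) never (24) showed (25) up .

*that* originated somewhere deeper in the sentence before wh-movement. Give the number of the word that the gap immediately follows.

12

The filler 'that' is interpreted as the subject of the clause embedded under 'maintain'. It moves to the left edge, and the trace sits right after 'maintain':
The witness that the curator would assume that the witness must maintain ___ could apologize to the nurse for the article without hesitation never showed up.
'maintain' is word 12.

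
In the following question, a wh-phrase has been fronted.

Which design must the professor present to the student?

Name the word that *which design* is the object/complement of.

In situ: The professor must present which design to the student.
'which design' is the direct object of 'present'. It moves to the left edge, and the trace sits right after 'present':
Which design must the professor present ___ to the student?

present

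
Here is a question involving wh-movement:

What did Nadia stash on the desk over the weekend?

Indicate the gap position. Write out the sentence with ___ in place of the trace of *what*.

In situ: Nadia did stash what on the desk over the weekend.
The filler 'what' is interpreted as the direct object of 'stash'. The gap is right after 'stash'.

What did Nadia stash ___ on the desk over the weekend?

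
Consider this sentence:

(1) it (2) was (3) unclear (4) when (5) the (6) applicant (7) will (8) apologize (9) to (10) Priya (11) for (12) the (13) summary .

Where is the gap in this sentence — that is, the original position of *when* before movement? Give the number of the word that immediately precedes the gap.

Underlying clause: The applicant will apologize to Priya for the summary when.
'when' functions as the temporal adjunct. It moves to the left edge, and the trace sits right after 'summary':
It was unclear when the applicant will apologize to Priya for the summary ___.
'summary' is word 13.

13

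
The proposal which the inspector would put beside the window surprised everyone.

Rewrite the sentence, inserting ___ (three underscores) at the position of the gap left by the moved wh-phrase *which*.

The proposal which the inspector would put ___ beside the window surprised everyone.

The filler 'which' is interpreted as the direct object of 'put'. The gap is right after 'put'.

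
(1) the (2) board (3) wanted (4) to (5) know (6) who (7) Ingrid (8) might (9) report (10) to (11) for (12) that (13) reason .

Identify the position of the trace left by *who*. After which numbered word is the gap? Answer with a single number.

Underlying clause: Ingrid might report to who for that reason.
The filler 'who' is interpreted as the object of the preposition 'to'. Wh-movement fronts it, leaving a gap right after 'to':
The board wanted to know who Ingrid might report to ___ for that reason.
'to' is word 10.

10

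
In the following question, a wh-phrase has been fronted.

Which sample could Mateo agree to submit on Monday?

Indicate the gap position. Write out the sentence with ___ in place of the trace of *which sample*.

In situ: Mateo could agree to submit which sample on Monday.
The filler 'which sample' is interpreted as the direct object of 'submit'. The gap is right after 'submit'.

Which sample could Mateo agree to submit ___ on Monday?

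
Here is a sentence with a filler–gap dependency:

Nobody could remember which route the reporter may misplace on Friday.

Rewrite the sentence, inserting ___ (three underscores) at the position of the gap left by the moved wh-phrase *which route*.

Nobody could remember which route the reporter may misplace ___ on Friday.

Underlying clause: The reporter may misplace which route on Friday.
The filler 'which route' is interpreted as the direct object of 'misplace'. The gap is right after 'misplace'.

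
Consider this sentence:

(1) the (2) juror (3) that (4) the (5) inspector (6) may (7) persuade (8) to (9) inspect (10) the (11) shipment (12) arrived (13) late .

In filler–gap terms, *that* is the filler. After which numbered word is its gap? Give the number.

'that' functions as the direct object of 'persuade'. Fronting leaves a gap immediately after 'persuade':
The juror that the inspector may persuade ___ to inspect the shipment arrived late.
'persuade' is word 7.

7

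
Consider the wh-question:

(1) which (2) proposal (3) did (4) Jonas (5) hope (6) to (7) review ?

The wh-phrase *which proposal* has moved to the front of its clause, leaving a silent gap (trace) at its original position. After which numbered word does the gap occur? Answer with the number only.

7

In situ: Jonas did hope to review which proposal.
'which proposal' functions as the direct object of 'review'. Wh-movement fronts it, leaving a gap right after 'review':
Which proposal did Jonas hope to review ___?
'review' is word 7.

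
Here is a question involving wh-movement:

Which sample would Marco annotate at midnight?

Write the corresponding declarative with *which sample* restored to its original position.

Marco would annotate which sample at midnight.

'which sample' functions as the direct object of 'annotate'. It moves to the left edge, and the trace sits right after 'annotate':
Which sample would Marco annotate ___ at midnight?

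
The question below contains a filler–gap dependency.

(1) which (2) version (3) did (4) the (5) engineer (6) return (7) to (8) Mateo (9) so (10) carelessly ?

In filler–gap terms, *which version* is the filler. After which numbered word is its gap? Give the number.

6

Before movement: The engineer did return which version to Mateo so carelessly.
'which version' functions as the direct object of 'return'. Fronting leaves a gap immediately after 'return':
Which version did the engineer return ___ to Mateo so carelessly?
'return' is word 6.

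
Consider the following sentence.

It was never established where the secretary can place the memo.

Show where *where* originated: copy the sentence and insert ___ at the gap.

It was never established where the secretary can place the memo ___.

In situ: The secretary can place the memo where.
'where' functions as the locative complement of 'place'. The gap is right after 'memo'.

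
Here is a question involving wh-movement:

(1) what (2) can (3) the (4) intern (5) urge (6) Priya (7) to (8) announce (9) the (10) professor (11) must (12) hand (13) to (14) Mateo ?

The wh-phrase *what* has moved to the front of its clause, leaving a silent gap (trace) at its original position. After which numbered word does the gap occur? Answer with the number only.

Underlying clause: The intern can urge Priya to announce the professor must hand what to Mateo.
'what' is the direct object of 'hand'. It moves to the left edge, and the trace sits right after 'hand':
What can the intern urge Priya to announce the professor must hand ___ to Mateo?
'hand' is word 12.

12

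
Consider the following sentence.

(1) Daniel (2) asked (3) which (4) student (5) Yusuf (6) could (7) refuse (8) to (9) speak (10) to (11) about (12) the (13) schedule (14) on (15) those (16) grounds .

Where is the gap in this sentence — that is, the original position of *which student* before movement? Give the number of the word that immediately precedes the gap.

Pre-movement form: Yusuf could refuse to speak to which student about the schedule on those grounds.
The filler 'which student' is interpreted as the object of the preposition 'to'. Fronting leaves a gap immediately after 'to':
Daniel asked which student Yusuf could refuse to speak to ___ about the schedule on those grounds.
'to' is word 10.

10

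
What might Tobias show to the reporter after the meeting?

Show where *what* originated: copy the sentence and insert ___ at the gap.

What might Tobias show ___ to the reporter after the meeting?

Before movement: Tobias might show what to the reporter after the meeting.
'what' is the direct object of 'show'. The gap is right after 'show'.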